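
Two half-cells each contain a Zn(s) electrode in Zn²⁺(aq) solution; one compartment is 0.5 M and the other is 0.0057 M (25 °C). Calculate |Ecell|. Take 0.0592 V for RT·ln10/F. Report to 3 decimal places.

0.058 V

For a concentration cell E°cell = 0, since both electrodes use the same couple.
The compartment with the higher Zn²⁺(aq) concentration (0.5 M) acts as the cathode; ions are reduced there and produced at the dilute (0.0057 M) anode.
With n = 2, Ecell = −(0.0592/2)·log([dilute]/[conc]) = −(0.0592/2)·log(0.0057/0.5) = +0.058 V.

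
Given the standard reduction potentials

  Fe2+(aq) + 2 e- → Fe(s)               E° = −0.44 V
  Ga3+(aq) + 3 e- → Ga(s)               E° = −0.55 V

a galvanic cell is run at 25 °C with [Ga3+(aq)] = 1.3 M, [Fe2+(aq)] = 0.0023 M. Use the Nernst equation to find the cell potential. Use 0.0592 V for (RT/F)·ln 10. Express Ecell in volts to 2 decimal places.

+0.03 V

Fe²⁺/Fe is reduced (cathode, E° = −0.44 V) and Ga³⁺/Ga is oxidized (anode).
The standard potential is −0.44 − (−0.55) = +0.11 V and the balanced reaction transfers n = 6 electrons.
The balanced reaction is 3 Fe2+(aq) + 2 Ga(s) → 3 Fe(s) + 2 Ga3+(aq), so Q = [Ga3+(aq)]^2 / [Fe2+(aq)]^3 = 1.39×10^8 and log Q = 8.143.
E = E° − (0.0592/n)·log Q = +0.11 − (0.0592/6)(8.143) = +0.03 V.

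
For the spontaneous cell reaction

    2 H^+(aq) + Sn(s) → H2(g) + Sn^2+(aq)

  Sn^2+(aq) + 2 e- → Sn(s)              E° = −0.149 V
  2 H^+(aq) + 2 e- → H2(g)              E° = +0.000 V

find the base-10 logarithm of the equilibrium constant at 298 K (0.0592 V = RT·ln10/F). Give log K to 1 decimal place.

The 2H⁺/H₂ couple is reduced (cathode); E°cell = +0.000 − (−0.149) = +0.149 V with n = 2.
At equilibrium E = 0, so log K = nE°cell / 0.0592 = (2)(+0.149) / 0.0592 = 5.0.

log K = 5.0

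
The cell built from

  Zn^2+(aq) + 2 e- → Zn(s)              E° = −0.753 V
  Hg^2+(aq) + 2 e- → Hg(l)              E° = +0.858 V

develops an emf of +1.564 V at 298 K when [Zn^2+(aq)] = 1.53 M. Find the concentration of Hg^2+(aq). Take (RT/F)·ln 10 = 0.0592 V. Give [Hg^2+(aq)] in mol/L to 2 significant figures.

0.040 M

The Hg²⁺/Hg couple has the larger reduction potential, so it is the cathode: E°cell = +0.858 − (−0.753) = +1.611 V and n = 2.
Since E = E° − (0.0592/n)·log Q, log Q = n(E° − E)/0.0592 = 1.588.
For Hg^2+(aq) + Zn(s) → Hg(l) + Zn^2+(aq), the reaction quotient is Q = [Zn^2+(aq)] / [Hg^2+(aq)].
Solving for the unknown gives log [Hg^2+(aq)] = −1.403, so [Hg^2+(aq)] ≈ 0.040 M.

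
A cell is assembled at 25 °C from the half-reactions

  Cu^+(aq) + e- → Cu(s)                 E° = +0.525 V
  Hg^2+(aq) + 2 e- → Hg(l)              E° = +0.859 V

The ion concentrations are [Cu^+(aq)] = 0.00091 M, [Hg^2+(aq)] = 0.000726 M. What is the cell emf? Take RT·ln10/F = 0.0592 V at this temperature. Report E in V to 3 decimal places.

+0.421 V

Since E°(Hg²⁺/Hg) > E°(Cu⁺/Cu), Hg²⁺/Hg serves as the cathode.
E°cell = E°cat − E°an = +0.859 − (+0.525) = +0.334 V; n = 2.
The balanced reaction is Hg^2+(aq) + 2 Cu(s) → Hg(l) + 2 Cu^+(aq), so Q = [Cu^+(aq)]^2 / [Hg^2+(aq)] = 0.00114 and log Q = −2.943.
Applying E = E° − (RT ln10/nF)·log Q gives +0.334 − (0.0592/2)(−2.943) = +0.421 V.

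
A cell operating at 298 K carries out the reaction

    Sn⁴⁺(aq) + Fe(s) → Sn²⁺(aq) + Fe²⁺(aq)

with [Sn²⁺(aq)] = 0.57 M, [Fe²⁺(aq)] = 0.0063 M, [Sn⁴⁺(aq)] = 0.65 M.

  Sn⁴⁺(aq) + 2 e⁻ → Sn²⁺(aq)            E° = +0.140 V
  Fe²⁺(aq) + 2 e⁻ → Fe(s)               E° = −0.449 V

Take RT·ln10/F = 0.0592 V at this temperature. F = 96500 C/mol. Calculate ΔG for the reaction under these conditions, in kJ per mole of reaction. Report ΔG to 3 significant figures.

−127 kJ/mol

With Sn⁴⁺/Sn²⁺ reduced at the cathode, E°cell = +0.140 − (−0.449) = +0.589 V and n = 2.
Here Q = ([Sn²⁺(aq)]·[Fe²⁺(aq)]) / [Sn⁴⁺(aq)] = 0.00552 (log Q = −2.258), giving E = +0.589 − (0.0592/2)·(−2.258) = +0.6558 V.
Then ΔG = −nFE = −2 × 96500 × +0.6558 J/mol = −127 kJ/mol.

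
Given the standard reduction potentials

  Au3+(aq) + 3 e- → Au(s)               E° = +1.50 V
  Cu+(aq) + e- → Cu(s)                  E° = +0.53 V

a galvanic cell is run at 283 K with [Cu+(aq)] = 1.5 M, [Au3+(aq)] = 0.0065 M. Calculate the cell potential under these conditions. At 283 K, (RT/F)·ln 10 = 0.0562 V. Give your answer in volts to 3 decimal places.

The Au³⁺/Au couple has the more positive E°, so it is the cathode; Cu⁺/Cu is the anode.
E°cell = E°cat − E°an = +1.50 − (+0.53) = +0.97 V; n = 3.
For the overall reaction Au3+(aq) + 3 Cu(s) → Au(s) + 3 Cu+(aq), Q = [Cu+(aq)]^3 / [Au3+(aq)] = 519, giving log Q = 2.715.
By the Nernst equation, E = +0.97 − (0.0562/3)·(2.715) = +0.919 V.

+0.919 V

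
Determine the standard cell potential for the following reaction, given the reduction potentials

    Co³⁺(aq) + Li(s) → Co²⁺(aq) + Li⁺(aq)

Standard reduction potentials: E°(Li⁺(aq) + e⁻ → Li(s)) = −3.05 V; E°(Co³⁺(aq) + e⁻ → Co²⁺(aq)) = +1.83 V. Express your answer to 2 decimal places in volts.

+4.88 V

Co³⁺(aq) gains electrons, so the Co³⁺/Co²⁺ couple is the cathode; the Li⁺/Li couple is the anode.
E°cell = E°(cathode) − E°(anode) = +1.83 − (−3.05) = +4.88 V.
The positive value indicates the reaction is spontaneous as written.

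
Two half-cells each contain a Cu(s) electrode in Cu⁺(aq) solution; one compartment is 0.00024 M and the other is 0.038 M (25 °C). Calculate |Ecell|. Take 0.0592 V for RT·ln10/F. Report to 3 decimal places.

For a concentration cell E°cell = 0, since both electrodes use the same couple.
The compartment with the higher Cu⁺(aq) concentration (0.038 M) acts as the cathode; ions are reduced there and produced at the dilute (0.00024 M) anode.
With n = 1, Ecell = −(0.0592/1)·log([dilute]/[conc]) = −(0.0592/1)·log(0.00024/0.038) = +0.130 V.

0.130 V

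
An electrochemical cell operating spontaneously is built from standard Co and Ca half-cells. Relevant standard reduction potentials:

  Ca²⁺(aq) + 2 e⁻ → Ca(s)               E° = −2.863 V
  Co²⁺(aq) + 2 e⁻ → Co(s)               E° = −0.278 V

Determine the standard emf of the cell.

Of the two couples in this cell, the one with the more positive reduction potential is reduced at the cathode: here that is Co²⁺/Co (−0.278 V); Ca²⁺/Ca (−2.863 V) is the anode.
E°cell = E°(cathode) − E°(anode) = −0.278 − (−2.863) = +2.585 V.

+2.585 V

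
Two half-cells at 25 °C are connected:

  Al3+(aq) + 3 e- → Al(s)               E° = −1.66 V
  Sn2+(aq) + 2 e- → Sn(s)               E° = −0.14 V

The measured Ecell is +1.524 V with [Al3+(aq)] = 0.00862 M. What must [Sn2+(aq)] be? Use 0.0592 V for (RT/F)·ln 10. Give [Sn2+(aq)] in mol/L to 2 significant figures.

The Sn²⁺/Sn couple has the larger reduction potential, so it is the cathode: E°cell = −0.14 − (−1.66) = +1.52 V and n = 6.
Since E = E° − (0.0592/n)·log Q, log Q = n(E° − E)/0.0592 = −0.405.
Balancing electrons gives 3 Sn2+(aq) + 2 Al(s) → 3 Sn(s) + 2 Al3+(aq); thus Q = [Al3+(aq)]^2 / [Sn2+(aq)]^3.
Solving for the unknown gives log [Sn2+(aq)] = −1.241, so [Sn2+(aq)] ≈ 0.057 M.

0.057 M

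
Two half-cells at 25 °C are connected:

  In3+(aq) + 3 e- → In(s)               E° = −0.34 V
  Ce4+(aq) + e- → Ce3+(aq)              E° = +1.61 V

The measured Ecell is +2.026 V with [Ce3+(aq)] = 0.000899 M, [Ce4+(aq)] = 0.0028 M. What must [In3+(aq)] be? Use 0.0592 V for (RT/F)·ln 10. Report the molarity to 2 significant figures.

0.0043 M

The Ce⁴⁺/Ce³⁺ couple has the larger reduction potential, so it is the cathode: E°cell = +1.61 − (−0.34) = +1.95 V and n = 3.
From the Nernst equation, log Q = n(E° − E)/0.0592 = 3·(+1.95 − (+2.026))/0.0592 = −3.851.
The balanced reaction is 3 Ce4+(aq) + In(s) → 3 Ce3+(aq) + In3+(aq), so Q = ([Ce3+(aq)]^3·[In3+(aq)]) / [Ce4+(aq)]^3.
Solving for the unknown gives log [In3+(aq)] = −2.371, so [In3+(aq)] ≈ 0.0043 M.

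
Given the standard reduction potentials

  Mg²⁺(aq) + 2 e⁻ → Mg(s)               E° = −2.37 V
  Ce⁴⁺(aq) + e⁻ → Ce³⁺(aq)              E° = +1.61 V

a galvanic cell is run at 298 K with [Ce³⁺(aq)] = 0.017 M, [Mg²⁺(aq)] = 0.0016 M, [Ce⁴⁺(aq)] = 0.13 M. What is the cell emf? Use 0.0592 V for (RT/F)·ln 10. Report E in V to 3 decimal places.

+4.115 V

Since E°(Ce⁴⁺/Ce³⁺) > E°(Mg²⁺/Mg), Ce⁴⁺/Ce³⁺ serves as the cathode.
E°cell = E°cat − E°an = +1.61 − (−2.37) = +3.98 V; n = 2.
Balancing gives 2 Ce⁴⁺(aq) + Mg(s) → 2 Ce³⁺(aq) + Mg²⁺(aq); hence Q = ([Ce³⁺(aq)]^2·[Mg²⁺(aq)]) / [Ce⁴⁺(aq)]^2 = 2.74×10^−5 (log Q = −4.563).
E = E° − (0.0592/n)·log Q = +3.98 − (0.0592/2)(−4.563) = +4.115 V.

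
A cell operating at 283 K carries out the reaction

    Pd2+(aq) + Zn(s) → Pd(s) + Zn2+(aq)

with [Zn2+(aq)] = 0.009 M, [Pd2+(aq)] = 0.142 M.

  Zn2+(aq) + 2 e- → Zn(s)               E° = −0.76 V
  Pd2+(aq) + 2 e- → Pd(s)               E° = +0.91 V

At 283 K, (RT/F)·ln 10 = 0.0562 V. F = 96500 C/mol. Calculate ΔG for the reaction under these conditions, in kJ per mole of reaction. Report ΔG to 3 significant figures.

−329 kJ/mol

With Pd²⁺/Pd reduced at the cathode, E°cell = +0.91 − (−0.76) = +1.67 V and n = 2.
Q = [Zn2+(aq)] / [Pd2+(aq)] = 0.0634, so log Q = −1.198 and E = +1.67 − (0.0562/2)(−1.198) = +1.7037 V.
Finally ΔG = −nFE = −(2)(96500 C/mol)(+1.7037 V) = −329 kJ/mol.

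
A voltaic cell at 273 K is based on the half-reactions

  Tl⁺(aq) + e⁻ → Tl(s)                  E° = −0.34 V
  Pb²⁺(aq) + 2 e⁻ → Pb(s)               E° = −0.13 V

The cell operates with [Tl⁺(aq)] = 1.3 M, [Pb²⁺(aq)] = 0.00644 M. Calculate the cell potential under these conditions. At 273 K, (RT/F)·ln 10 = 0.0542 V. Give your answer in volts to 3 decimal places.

Pb²⁺/Pb is reduced (cathode, E° = −0.13 V) and Tl⁺/Tl is oxidized (anode).
E°cell = E°cat − E°an = −0.13 − (−0.34) = +0.21 V; n = 2.
Balancing gives Pb²⁺(aq) + 2 Tl(s) → Pb(s) + 2 Tl⁺(aq); hence Q = [Tl⁺(aq)]^2 / [Pb²⁺(aq)] = 262 (log Q = 2.419).
Applying E = E° − (RT ln10/nF)·log Q gives +0.21 − (0.0542/2)(2.419) = +0.144 V.

+0.144 V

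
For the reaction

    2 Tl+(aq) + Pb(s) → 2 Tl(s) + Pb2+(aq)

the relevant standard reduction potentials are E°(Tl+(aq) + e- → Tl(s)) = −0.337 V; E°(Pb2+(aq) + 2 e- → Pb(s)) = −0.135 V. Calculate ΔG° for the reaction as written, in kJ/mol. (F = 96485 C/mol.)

In the reaction as written Tl+(aq) is reduced, so the Tl⁺/Tl couple is the cathode and Pb²⁺/Pb is the anode.
E°cell = −0.337 − (−0.135) = −0.202 V; balancing electrons gives n = 2.
ΔG° = −nFE°cell = −(2)(96485)(−0.202) J/mol = +39.0 kJ/mol.

+39.0 kJ/mol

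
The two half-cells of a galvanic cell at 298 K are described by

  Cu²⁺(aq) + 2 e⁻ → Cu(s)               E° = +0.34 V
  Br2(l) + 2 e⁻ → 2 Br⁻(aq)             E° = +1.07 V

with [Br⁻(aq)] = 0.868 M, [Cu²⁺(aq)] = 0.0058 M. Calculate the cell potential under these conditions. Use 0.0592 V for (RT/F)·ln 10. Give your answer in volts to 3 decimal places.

Br₂/Br⁻ is reduced (cathode, E° = +1.07 V) and Cu²⁺/Cu is oxidized (anode).
The standard potential is +1.07 − (+0.34) = +0.73 V and the balanced reaction transfers n = 2 electrons.
Balancing gives Br2(l) + Cu(s) → 2 Br⁻(aq) + Cu²⁺(aq); hence Q = [Br⁻(aq)]^2·[Cu²⁺(aq)] = 0.00437 (log Q = −2.360).
Applying E = E° − (RT ln10/nF)·log Q gives +0.73 − (0.0592/2)(−2.360) = +0.800 V.

+0.800 V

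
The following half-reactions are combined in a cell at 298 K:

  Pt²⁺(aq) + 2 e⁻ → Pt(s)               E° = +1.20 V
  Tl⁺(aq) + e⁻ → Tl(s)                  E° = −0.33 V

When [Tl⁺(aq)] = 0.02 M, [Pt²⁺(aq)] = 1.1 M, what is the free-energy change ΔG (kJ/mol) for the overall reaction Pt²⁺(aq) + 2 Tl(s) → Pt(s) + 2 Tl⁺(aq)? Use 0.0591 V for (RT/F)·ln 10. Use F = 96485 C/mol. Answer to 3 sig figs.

E°cell = +1.20 − (−0.33) = +1.53 V; the balanced reaction transfers n = 2 electrons.
Q = [Tl⁺(aq)]^2 / [Pt²⁺(aq)] = 0.000364, so log Q = −3.439 and E = +1.53 − (0.0591/2)(−3.439) = +1.6316 V.
Finally ΔG = −nFE = −(2)(96485 C/mol)(+1.6316 V) = −315 kJ/mol.

−315 kJ/mol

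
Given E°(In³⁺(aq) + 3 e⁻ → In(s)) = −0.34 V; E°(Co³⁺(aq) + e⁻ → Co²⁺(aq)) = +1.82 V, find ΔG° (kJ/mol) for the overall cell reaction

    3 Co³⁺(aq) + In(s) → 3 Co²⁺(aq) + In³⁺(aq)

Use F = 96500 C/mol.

−625 kJ/mol

In the reaction as written Co³⁺(aq) is reduced, so the Co³⁺/Co²⁺ couple is the cathode and In³⁺/In is the anode.
E°cell = +1.82 − (−0.34) = +2.16 V; balancing electrons gives n = 3.
ΔG° = −nFE°cell = −(3)(96500)(+2.16) J/mol = −625 kJ/mol.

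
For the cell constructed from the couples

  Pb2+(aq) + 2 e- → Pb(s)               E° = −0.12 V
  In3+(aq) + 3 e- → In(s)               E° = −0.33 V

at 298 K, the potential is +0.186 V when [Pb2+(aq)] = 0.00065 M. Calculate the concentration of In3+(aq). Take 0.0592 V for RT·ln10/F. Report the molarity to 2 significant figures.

0.00027 M

The Pb²⁺/Pb couple has the larger reduction potential, so it is the cathode: E°cell = −0.12 − (−0.33) = +0.21 V and n = 6.
From the Nernst equation, log Q = n(E° − E)/0.0592 = 6·(+0.21 − (+0.186))/0.0592 = 2.432.
Balancing electrons gives 3 Pb2+(aq) + 2 In(s) → 3 Pb(s) + 2 In3+(aq); thus Q = [In3+(aq)]^2 / [Pb2+(aq)]^3.
Isolating [In3+(aq)] in Q = 10^{2.432} yields log [In3+(aq)] = −3.565, i.e. 0.00027 M.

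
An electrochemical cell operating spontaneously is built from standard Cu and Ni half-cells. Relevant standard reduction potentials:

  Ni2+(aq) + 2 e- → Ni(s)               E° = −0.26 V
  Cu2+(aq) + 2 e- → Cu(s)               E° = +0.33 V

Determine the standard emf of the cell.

The Cu²⁺/Cu couple has the higher E°, so Cu ion is reduced (cathode) and Ni is oxidized (anode).
E°cell = E°(cathode) − E°(anode) = +0.33 − (−0.26) = +0.59 V.

+0.59 V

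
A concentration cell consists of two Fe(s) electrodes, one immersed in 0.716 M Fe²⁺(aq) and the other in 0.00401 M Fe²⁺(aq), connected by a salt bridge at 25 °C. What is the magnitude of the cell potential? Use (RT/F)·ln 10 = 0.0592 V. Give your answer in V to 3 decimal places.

For a concentration cell E°cell = 0, since both electrodes use the same couple.
The compartment with the higher Fe²⁺(aq) concentration (0.716 M) acts as the cathode; ions are reduced there and produced at the dilute (0.00401 M) anode.
With n = 2, Ecell = −(0.0592/2)·log([dilute]/[conc]) = −(0.0592/2)·log(0.00401/0.716) = +0.067 V.

0.067 V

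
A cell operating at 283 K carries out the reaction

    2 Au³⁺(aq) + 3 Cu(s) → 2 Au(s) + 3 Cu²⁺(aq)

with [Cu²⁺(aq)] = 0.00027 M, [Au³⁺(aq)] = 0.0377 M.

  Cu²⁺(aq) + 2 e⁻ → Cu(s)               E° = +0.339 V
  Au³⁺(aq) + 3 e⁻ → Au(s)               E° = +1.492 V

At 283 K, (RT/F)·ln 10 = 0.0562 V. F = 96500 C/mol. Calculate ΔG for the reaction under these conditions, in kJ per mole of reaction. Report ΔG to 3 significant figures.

E°cell = +1.492 − (+0.339) = +1.153 V; the balanced reaction transfers n = 6 electrons.
Here Q = [Cu²⁺(aq)]^3 / [Au³⁺(aq)]^2 = 1.38×10^−8 (log Q = −7.859), giving E = +1.153 − (0.0562/6)·(−7.859) = +1.2266 V.
ΔG = −nFE = −(6)(96500)(+1.2266) J/mol = −710 kJ/mol.

−710 kJ/mol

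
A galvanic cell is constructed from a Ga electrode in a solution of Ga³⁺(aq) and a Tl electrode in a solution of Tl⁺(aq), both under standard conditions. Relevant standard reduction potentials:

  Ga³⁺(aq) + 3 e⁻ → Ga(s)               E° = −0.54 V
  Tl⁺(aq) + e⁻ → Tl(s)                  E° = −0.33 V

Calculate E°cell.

+0.21 V

The Tl⁺/Tl couple has the higher E°, so Tl ion is reduced (cathode) and Ga is oxidized (anode).
E°cell = E°(cathode) − E°(anode) = −0.33 − (−0.54) = +0.21 V.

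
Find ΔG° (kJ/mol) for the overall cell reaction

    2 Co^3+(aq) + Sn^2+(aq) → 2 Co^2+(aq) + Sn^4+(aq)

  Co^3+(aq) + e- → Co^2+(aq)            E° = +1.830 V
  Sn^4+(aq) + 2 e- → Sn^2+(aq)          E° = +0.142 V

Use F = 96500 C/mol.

In the reaction as written Co^3+(aq) is reduced, so the Co³⁺/Co²⁺ couple is the cathode and Sn⁴⁺/Sn²⁺ is the anode.
E°cell = +1.830 − (+0.142) = +1.688 V; balancing electrons gives n = 2.
ΔG° = −nFE°cell = −(2)(96500)(+1.688) J/mol = −326 kJ/mol.

−326 kJ/mol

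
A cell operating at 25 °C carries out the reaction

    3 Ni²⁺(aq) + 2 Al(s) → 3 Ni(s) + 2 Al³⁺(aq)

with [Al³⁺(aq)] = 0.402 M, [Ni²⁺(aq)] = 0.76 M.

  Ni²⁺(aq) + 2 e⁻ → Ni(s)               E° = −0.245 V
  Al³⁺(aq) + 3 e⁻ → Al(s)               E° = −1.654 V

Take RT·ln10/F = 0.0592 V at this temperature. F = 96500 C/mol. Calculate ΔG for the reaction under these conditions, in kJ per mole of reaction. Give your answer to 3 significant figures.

−818 kJ/mol

E°cell = −0.245 − (−1.654) = +1.409 V; the balanced reaction transfers n = 6 electrons.
The reaction quotient is [Al³⁺(aq)]^2 / [Ni²⁺(aq)]^3 = 0.368; by Nernst, E = +1.409 − (0.0592/6)(−0.434) = +1.4133 V.
ΔG = −nFE = −(6)(96500)(+1.4133) J/mol = −818 kJ/mol.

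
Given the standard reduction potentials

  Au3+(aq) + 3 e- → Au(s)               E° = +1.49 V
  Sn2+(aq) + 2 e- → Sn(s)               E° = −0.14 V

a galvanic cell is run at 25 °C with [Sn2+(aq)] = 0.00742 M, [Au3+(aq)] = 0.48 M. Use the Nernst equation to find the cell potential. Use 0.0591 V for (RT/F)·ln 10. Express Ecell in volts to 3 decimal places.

The Au³⁺/Au couple has the more positive E°, so it is the cathode; Sn²⁺/Sn is the anode.
E°cell = E°cat − E°an = +1.49 − (−0.14) = +1.63 V; n = 6.
Balancing gives 2 Au3+(aq) + 3 Sn(s) → 2 Au(s) + 3 Sn2+(aq); hence Q = [Sn2+(aq)]^3 / [Au3+(aq)]^2 = 1.77×10^−6 (log Q = −5.751).
Applying E = E° − (RT ln10/nF)·log Q gives +1.63 − (0.0591/6)(−5.751) = +1.687 V.

+1.687 V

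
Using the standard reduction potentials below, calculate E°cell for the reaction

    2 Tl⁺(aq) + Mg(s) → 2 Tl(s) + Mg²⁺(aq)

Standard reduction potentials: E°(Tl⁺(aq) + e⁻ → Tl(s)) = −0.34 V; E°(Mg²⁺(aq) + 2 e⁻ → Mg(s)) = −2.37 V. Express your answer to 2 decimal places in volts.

+2.03 V

Tl⁺(aq) gains electrons, so the Tl⁺/Tl couple is the cathode; the Mg²⁺/Mg couple is the anode.
E°cell = E°(cathode) − E°(anode) = −0.34 − (−2.37) = +2.03 V.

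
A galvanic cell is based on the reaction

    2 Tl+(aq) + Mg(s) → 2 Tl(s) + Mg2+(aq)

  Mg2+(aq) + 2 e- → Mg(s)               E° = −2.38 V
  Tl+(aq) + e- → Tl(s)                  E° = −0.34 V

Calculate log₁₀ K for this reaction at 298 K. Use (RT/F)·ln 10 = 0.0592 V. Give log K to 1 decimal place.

The Tl⁺/Tl couple is reduced (cathode); E°cell = −0.34 − (−2.38) = +2.04 V with n = 2.
At equilibrium E = 0, so log K = nE°cell / 0.0592 = (2)(+2.04) / 0.0592 = 68.9.

log K = 68.9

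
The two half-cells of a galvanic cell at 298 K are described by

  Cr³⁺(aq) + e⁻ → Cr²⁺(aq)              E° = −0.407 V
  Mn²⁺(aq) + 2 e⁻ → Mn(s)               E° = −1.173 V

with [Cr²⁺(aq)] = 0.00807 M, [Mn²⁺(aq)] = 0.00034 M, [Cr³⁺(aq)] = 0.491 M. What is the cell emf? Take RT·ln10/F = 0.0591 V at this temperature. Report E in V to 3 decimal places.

+0.974 V

The Cr³⁺/Cr²⁺ couple has the more positive E°, so it is the cathode; Mn²⁺/Mn is the anode.
E°cell = −0.407 − (−1.173) = +0.766 V, with n = 2 electrons transferred.
Balancing gives 2 Cr³⁺(aq) + Mn(s) → 2 Cr²⁺(aq) + Mn²⁺(aq); hence Q = ([Cr²⁺(aq)]^2·[Mn²⁺(aq)]) / [Cr³⁺(aq)]^2 = 9.18×10^−8 (log Q = −7.037).
Applying E = E° − (RT ln10/nF)·log Q gives +0.766 − (0.0591/2)(−7.037) = +0.974 V.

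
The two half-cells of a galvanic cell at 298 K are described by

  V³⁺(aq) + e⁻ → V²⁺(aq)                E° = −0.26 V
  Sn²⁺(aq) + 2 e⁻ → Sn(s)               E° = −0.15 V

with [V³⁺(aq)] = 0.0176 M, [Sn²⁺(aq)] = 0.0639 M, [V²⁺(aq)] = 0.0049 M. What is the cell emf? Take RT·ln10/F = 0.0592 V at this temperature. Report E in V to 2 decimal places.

The Sn²⁺/Sn couple has the more positive E°, so it is the cathode; V³⁺/V²⁺ is the anode.
The standard potential is −0.15 − (−0.26) = +0.11 V and the balanced reaction transfers n = 2 electrons.
Balancing gives Sn²⁺(aq) + 2 V²⁺(aq) → Sn(s) + 2 V³⁺(aq); hence Q = [V³⁺(aq)]^2 / ([Sn²⁺(aq)]·[V²⁺(aq)]^2) = 202 (log Q = 2.305).
E = E° − (0.0592/n)·log Q = +0.11 − (0.0592/2)(2.305) = +0.04 V.

+0.04 V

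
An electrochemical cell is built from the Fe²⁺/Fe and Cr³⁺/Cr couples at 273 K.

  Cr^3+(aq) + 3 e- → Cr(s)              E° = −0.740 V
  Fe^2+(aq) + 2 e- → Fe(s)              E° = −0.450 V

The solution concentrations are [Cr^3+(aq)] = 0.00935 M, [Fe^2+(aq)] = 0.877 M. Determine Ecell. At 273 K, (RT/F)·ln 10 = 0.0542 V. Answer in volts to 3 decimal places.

+0.325 V

The Fe²⁺/Fe couple has the more positive E°, so it is the cathode; Cr³⁺/Cr is the anode.
E°cell = E°cat − E°an = −0.450 − (−0.740) = +0.290 V; n = 6.
The balanced reaction is 3 Fe^2+(aq) + 2 Cr(s) → 3 Fe(s) + 2 Cr^3+(aq), so Q = [Cr^3+(aq)]^2 / [Fe^2+(aq)]^3 = 0.00013 and log Q = −3.887.
Applying E = E° − (RT ln10/nF)·log Q gives +0.290 − (0.0542/6)(−3.887) = +0.325 V.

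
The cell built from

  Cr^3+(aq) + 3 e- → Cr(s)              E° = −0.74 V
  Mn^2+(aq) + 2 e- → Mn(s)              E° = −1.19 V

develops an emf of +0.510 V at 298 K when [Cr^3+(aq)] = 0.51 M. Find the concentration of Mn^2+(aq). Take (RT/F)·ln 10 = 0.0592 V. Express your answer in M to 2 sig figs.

0.0060 M

The Cr³⁺/Cr couple has the larger reduction potential, so it is the cathode: E°cell = −0.74 − (−1.19) = +0.45 V and n = 6.
Rearranging E = E° − (0.0592/n)·log Q gives log Q = 6(+0.45 − (+0.510))/0.0592 = −6.081.
Balancing electrons gives 2 Cr^3+(aq) + 3 Mn(s) → 2 Cr(s) + 3 Mn^2+(aq); thus Q = [Mn^2+(aq)]^3 / [Cr^3+(aq)]^2.
Isolating [Mn^2+(aq)] in Q = 10^{−6.081} yields log [Mn^2+(aq)] = −2.222, i.e. 0.0060 M.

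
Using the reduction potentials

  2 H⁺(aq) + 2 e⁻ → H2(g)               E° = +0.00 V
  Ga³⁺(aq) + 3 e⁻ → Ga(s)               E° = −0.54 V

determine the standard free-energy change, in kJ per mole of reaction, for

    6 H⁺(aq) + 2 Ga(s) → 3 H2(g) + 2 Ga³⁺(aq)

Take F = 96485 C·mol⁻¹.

In the reaction as written H⁺(aq) is reduced, so the 2H⁺/H₂ couple is the cathode and Ga³⁺/Ga is the anode.
E°cell = +0.00 − (−0.54) = +0.54 V; balancing electrons gives n = 6.
ΔG° = −nFE°cell = −(6)(96485)(+0.54) J/mol = −313 kJ/mol.

−313 kJ/mol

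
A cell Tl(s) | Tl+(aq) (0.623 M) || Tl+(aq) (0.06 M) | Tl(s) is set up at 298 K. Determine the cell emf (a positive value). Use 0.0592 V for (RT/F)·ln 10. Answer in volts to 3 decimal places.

0.060 V

For a concentration cell E°cell = 0, since both electrodes use the same couple.
The compartment with the higher Tl+(aq) concentration (0.623 M) acts as the cathode; ions are reduced there and produced at the dilute (0.06 M) anode.
With n = 1, Ecell = −(0.0592/1)·log([dilute]/[conc]) = −(0.0592/1)·log(0.06/0.623) = +0.060 V.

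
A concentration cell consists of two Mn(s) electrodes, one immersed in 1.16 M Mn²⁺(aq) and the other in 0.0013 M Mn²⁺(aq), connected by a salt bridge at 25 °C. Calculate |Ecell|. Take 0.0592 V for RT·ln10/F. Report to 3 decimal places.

0.087 V

For a concentration cell E°cell = 0, since both electrodes use the same couple.
The compartment with the higher Mn²⁺(aq) concentration (1.16 M) acts as the cathode; ions are reduced there and produced at the dilute (0.0013 M) anode.
With n = 2, Ecell = −(0.0592/2)·log([dilute]/[conc]) = −(0.0592/2)·log(0.0013/1.16) = +0.087 V.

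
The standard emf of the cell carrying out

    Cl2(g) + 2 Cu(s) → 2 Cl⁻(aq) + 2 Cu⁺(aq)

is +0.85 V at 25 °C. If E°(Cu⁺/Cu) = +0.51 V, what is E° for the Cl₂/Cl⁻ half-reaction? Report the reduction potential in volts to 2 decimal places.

+1.36 V

In the reaction as written the Cl₂/Cl⁻ couple is reduced (cathode) and Cu⁺/Cu is oxidized (anode), so E°cell = E°(Cl₂/Cl⁻) − E°(Cu⁺/Cu).
E°(Cl₂/Cl⁻) = E°cell + E°(anode) = +0.85 + (+0.51) = +1.36 V.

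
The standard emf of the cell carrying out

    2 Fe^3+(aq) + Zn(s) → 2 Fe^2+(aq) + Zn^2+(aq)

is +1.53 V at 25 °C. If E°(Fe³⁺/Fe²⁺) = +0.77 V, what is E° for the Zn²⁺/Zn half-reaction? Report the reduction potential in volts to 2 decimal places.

−0.76 V

In the reaction as written the Fe³⁺/Fe²⁺ couple is reduced (cathode) and Zn²⁺/Zn is oxidized (anode), so E°cell = E°(Fe³⁺/Fe²⁺) − E°(Zn²⁺/Zn).
E°(Zn²⁺/Zn) = E°(cathode) − E°cell = +0.77 − (+1.53) = −0.76 V.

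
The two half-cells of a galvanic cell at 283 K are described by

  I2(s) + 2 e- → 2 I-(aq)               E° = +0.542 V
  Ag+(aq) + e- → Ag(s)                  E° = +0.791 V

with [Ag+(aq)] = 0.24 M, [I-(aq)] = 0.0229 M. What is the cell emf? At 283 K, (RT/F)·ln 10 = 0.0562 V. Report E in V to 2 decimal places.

The Ag⁺/Ag couple has the more positive E°, so it is the cathode; I₂/I⁻ is the anode.
E°cell = E°cat − E°an = +0.791 − (+0.542) = +0.249 V; n = 2.
For the overall reaction 2 Ag+(aq) + 2 I-(aq) → 2 Ag(s) + I2(s), Q = 1 / ([Ag+(aq)]^2·[I-(aq)]^2) = 3.31×10^4, giving log Q = 4.520.
E = E° − (0.0562/n)·log Q = +0.249 − (0.0562/2)(4.520) = +0.12 V.

+0.12 V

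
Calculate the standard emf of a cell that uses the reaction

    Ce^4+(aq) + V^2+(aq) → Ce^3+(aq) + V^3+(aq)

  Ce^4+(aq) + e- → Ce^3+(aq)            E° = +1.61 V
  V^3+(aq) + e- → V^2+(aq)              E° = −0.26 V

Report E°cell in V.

+1.87 V

In the reaction as written, Ce^4+(aq) is reduced (cathode) and V^3+(aq) is produced by oxidation at the anode.
E°cell = E°(cathode) − E°(anode) = +1.61 − (−0.26) = +1.87 V.
The positive value indicates the reaction is spontaneous as written.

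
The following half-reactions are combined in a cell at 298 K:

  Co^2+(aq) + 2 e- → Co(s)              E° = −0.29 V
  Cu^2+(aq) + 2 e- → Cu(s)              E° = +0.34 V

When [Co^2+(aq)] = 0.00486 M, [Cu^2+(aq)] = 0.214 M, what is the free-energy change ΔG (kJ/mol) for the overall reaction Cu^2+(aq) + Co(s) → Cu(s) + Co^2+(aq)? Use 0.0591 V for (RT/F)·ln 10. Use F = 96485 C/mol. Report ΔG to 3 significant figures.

−131 kJ/mol

E°cell = +0.34 − (−0.29) = +0.63 V; the balanced reaction transfers n = 2 electrons.
The reaction quotient is [Co^2+(aq)] / [Cu^2+(aq)] = 0.0227; by Nernst, E = +0.63 − (0.0591/2)(−1.644) = +0.6786 V.
Finally ΔG = −nFE = −(2)(96485 C/mol)(+0.6786 V) = −131 kJ/mol.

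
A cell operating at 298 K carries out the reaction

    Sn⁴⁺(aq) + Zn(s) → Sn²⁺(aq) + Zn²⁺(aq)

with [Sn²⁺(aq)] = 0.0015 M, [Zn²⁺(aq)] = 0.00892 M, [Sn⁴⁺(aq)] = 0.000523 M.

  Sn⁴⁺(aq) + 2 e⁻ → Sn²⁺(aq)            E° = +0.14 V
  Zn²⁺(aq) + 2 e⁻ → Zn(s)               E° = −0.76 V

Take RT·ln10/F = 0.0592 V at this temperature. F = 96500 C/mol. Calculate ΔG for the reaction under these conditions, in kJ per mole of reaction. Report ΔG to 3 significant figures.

−183 kJ/mol

With Sn⁴⁺/Sn²⁺ reduced at the cathode, E°cell = +0.14 − (−0.76) = +0.90 V and n = 2.
Q = ([Sn²⁺(aq)]·[Zn²⁺(aq)]) / [Sn⁴⁺(aq)] = 0.0256, so log Q = −1.592 and E = +0.90 − (0.0592/2)(−1.592) = +0.9471 V.
ΔG = −nFE = −(2)(96500)(+0.9471) J/mol = −183 kJ/mol.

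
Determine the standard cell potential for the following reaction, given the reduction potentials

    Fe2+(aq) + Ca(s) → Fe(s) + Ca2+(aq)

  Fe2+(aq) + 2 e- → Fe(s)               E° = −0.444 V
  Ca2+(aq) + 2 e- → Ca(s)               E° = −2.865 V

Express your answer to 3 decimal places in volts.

+2.421 V

Fe2+(aq) gains electrons, so the Fe²⁺/Fe couple is the cathode; the Ca²⁺/Ca couple is the anode.
E°cell = E°(cathode) − E°(anode) = −0.444 − (−2.865) = +2.421 V.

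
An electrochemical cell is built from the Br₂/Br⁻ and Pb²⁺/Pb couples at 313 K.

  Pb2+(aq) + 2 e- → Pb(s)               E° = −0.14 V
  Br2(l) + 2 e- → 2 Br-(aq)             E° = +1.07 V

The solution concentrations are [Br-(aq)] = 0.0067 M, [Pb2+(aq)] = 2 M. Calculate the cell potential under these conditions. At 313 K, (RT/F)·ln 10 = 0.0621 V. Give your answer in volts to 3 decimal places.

The Br₂/Br⁻ couple has the more positive E°, so it is the cathode; Pb²⁺/Pb is the anode.
The standard potential is +1.07 − (−0.14) = +1.21 V and the balanced reaction transfers n = 2 electrons.
Balancing gives Br2(l) + Pb(s) → 2 Br-(aq) + Pb2+(aq); hence Q = [Br-(aq)]^2·[Pb2+(aq)] = 8.98×10^−5 (log Q = −4.047).
By the Nernst equation, E = +1.21 − (0.0621/2)·(−4.047) = +1.336 V.

+1.336 V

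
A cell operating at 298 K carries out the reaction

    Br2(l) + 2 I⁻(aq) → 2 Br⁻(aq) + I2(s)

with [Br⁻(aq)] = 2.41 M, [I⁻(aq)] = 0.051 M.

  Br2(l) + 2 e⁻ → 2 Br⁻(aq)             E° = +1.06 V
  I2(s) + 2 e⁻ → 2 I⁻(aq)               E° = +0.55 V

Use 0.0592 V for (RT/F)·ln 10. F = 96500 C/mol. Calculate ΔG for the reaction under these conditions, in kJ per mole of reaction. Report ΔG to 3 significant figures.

The standard cell potential is +1.06 − (+0.55) = +0.51 V, with n = 2 electrons in the balanced equation.
Here Q = [Br⁻(aq)]^2 / [I⁻(aq)]^2 = 2.23×10^3 (log Q = 3.349), giving E = +0.51 − (0.0592/2)·(3.349) = +0.4109 V.
Finally ΔG = −nFE = −(2)(96500 C/mol)(+0.4109 V) = −79.3 kJ/mol.

−79.3 kJ/mol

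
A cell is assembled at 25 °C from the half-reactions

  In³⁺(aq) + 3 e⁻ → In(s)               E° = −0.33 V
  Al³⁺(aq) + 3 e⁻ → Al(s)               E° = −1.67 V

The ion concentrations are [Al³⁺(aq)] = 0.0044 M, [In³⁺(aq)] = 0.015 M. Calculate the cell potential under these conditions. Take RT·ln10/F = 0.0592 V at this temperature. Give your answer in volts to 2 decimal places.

+1.35 V

The In³⁺/In couple has the more positive E°, so it is the cathode; Al³⁺/Al is the anode.
E°cell = −0.33 − (−1.67) = +1.34 V, with n = 3 electrons transferred.
Balancing gives In³⁺(aq) + Al(s) → In(s) + Al³⁺(aq); hence Q = [Al³⁺(aq)] / [In³⁺(aq)] = 0.293 (log Q = −0.533).
E = E° − (0.0592/n)·log Q = +1.34 − (0.0592/3)(−0.533) = +1.35 V.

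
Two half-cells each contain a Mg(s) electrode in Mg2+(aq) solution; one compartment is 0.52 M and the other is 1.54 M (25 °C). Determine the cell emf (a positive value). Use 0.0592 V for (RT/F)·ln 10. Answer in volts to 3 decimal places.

0.014 V

For a concentration cell E°cell = 0, since both electrodes use the same couple.
The compartment with the higher Mg2+(aq) concentration (1.54 M) acts as the cathode; ions are reduced there and produced at the dilute (0.52 M) anode.
With n = 2, Ecell = −(0.0592/2)·log([dilute]/[conc]) = −(0.0592/2)·log(0.52/1.54) = +0.014 V.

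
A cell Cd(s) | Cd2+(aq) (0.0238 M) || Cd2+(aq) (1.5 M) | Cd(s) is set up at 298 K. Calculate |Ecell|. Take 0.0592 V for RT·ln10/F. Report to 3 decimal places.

For a concentration cell E°cell = 0, since both electrodes use the same couple.
The compartment with the higher Cd2+(aq) concentration (1.5 M) acts as the cathode; ions are reduced there and produced at the dilute (0.0238 M) anode.
With n = 2, Ecell = −(0.0592/2)·log([dilute]/[conc]) = −(0.0592/2)·log(0.0238/1.5) = +0.053 V.

0.053 V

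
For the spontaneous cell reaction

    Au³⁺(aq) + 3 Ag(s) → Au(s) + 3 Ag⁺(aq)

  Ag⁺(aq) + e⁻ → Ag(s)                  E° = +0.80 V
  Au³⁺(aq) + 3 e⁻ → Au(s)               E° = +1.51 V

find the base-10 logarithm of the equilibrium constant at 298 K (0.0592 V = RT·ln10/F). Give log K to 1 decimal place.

log K = 36.0

The Au³⁺/Au couple is reduced (cathode); E°cell = +1.51 − (+0.80) = +0.71 V with n = 3.
At equilibrium E = 0, so log K = nE°cell / 0.0592 = (3)(+0.71) / 0.0592 = 36.0.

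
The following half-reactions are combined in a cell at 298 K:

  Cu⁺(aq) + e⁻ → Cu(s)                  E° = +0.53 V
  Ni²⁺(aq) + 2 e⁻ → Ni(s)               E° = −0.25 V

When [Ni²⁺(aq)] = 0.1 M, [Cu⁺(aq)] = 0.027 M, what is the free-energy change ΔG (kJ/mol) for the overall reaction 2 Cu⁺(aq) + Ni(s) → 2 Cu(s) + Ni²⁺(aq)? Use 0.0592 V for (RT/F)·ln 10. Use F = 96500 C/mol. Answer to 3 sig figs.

−138 kJ/mol

E°cell = +0.53 − (−0.25) = +0.78 V; the balanced reaction transfers n = 2 electrons.
The reaction quotient is [Ni²⁺(aq)] / [Cu⁺(aq)]^2 = 137; by Nernst, E = +0.78 − (0.0592/2)(2.137) = +0.7167 V.
ΔG = −nFE = −(2)(96500)(+0.7167) J/mol = −138 kJ/mol.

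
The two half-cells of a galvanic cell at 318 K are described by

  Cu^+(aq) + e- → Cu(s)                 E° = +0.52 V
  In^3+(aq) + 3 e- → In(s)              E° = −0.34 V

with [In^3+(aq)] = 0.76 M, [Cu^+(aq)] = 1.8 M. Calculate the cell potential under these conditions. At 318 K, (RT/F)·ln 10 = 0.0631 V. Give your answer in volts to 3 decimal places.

The Cu⁺/Cu couple has the more positive E°, so it is the cathode; In³⁺/In is the anode.
E°cell = +0.52 − (−0.34) = +0.86 V, with n = 3 electrons transferred.
Balancing gives 3 Cu^+(aq) + In(s) → 3 Cu(s) + In^3+(aq); hence Q = [In^3+(aq)] / [Cu^+(aq)]^3 = 0.13 (log Q = −0.885).
E = E° − (0.0631/n)·log Q = +0.86 − (0.0631/3)(−0.885) = +0.879 V.

+0.879 V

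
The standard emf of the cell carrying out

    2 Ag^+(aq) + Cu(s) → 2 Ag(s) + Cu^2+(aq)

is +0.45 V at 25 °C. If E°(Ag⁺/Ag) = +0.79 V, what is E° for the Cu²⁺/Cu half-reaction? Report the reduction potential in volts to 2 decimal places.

In the reaction as written the Ag⁺/Ag couple is reduced (cathode) and Cu²⁺/Cu is oxidized (anode), so E°cell = E°(Ag⁺/Ag) − E°(Cu²⁺/Cu).
E°(Cu²⁺/Cu) = E°(cathode) − E°cell = +0.79 − (+0.45) = +0.34 V.

+0.34 V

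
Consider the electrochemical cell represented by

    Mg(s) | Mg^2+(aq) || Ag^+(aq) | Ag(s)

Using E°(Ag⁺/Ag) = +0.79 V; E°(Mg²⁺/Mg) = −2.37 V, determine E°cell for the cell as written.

By convention the left-hand electrode in cell notation is the anode (oxidation) and the right-hand electrode is the cathode (reduction).
E°cell = E°(right) − E°(left) = +0.79 − (−2.37) = +3.16 V.

+3.16 V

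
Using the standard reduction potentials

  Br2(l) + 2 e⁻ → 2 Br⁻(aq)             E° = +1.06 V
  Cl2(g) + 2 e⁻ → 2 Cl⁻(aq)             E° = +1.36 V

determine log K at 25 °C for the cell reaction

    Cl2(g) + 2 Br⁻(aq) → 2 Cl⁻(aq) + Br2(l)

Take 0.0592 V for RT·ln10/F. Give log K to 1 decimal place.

The Cl₂/Cl⁻ couple is reduced (cathode); E°cell = +1.36 − (+1.06) = +0.30 V with n = 2.
At equilibrium E = 0, so log K = nE°cell / 0.0592 = (2)(+0.30) / 0.0592 = 10.1.

log K = 10.1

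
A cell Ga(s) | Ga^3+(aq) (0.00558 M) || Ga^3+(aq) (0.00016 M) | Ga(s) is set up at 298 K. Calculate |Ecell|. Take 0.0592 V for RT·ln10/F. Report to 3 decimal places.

0.030 V

For a concentration cell E°cell = 0, since both electrodes use the same couple.
The compartment with the higher Ga^3+(aq) concentration (0.00558 M) acts as the cathode; ions are reduced there and produced at the dilute (0.00016 M) anode.
With n = 3, Ecell = −(0.0592/3)·log([dilute]/[conc]) = −(0.0592/3)·log(0.00016/0.00558) = +0.030 V.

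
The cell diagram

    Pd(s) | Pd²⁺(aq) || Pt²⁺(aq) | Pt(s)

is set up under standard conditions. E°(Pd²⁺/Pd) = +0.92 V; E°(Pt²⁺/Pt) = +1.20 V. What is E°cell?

+0.28 V

By convention the left-hand electrode in cell notation is the anode (oxidation) and the right-hand electrode is the cathode (reduction).
E°cell = E°(right) − E°(left) = +1.20 − (+0.92) = +0.28 V.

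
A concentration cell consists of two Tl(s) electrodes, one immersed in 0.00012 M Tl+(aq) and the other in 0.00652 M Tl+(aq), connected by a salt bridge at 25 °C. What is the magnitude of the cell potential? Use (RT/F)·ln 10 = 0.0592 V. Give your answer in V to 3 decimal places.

For a concentration cell E°cell = 0, since both electrodes use the same couple.
The compartment with the higher Tl+(aq) concentration (0.00652 M) acts as the cathode; ions are reduced there and produced at the dilute (0.00012 M) anode.
With n = 1, Ecell = −(0.0592/1)·log([dilute]/[conc]) = −(0.0592/1)·log(0.00012/0.00652) = +0.103 V.

0.103 V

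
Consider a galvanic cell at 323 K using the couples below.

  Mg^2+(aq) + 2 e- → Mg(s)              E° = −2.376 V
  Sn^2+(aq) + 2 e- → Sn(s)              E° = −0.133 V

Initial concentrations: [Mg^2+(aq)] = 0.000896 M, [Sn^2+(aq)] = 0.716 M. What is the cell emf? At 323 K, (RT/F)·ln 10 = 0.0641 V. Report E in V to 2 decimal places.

+2.34 V

The Sn²⁺/Sn couple has the more positive E°, so it is the cathode; Mg²⁺/Mg is the anode.
The standard potential is −0.133 − (−2.376) = +2.243 V and the balanced reaction transfers n = 2 electrons.
Balancing gives Sn^2+(aq) + Mg(s) → Sn(s) + Mg^2+(aq); hence Q = [Mg^2+(aq)] / [Sn^2+(aq)] = 0.00125 (log Q = −2.903).
E = E° − (0.0641/n)·log Q = +2.243 − (0.0641/2)(−2.903) = +2.34 V.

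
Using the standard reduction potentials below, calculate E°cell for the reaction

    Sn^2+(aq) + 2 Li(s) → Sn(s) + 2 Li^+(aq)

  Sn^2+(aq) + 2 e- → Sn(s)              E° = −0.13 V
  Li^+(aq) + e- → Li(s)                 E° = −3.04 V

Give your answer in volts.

+2.91 V

In the reaction as written, Sn^2+(aq) is reduced (cathode) and Li^+(aq) is produced by oxidation at the anode.
E°cell = E°(cathode) − E°(anode) = −0.13 − (−3.04) = +2.91 V.
The positive value indicates the reaction is spontaneous as written.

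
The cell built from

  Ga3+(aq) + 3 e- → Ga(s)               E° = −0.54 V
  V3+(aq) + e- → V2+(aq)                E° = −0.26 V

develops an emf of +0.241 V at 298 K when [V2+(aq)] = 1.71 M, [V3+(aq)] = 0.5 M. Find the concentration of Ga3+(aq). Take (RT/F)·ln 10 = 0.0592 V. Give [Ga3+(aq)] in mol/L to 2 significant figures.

2.4 M

The V³⁺/V²⁺ couple has the larger reduction potential, so it is the cathode: E°cell = −0.26 − (−0.54) = +0.28 V and n = 3.
Rearranging E = E° − (0.0592/n)·log Q gives log Q = 3(+0.28 − (+0.241))/0.0592 = 1.976.
The balanced reaction is 3 V3+(aq) + Ga(s) → 3 V2+(aq) + Ga3+(aq), so Q = ([V2+(aq)]^3·[Ga3+(aq)]) / [V3+(aq)]^3.
Isolating [Ga3+(aq)] in Q = 10^{1.976} yields log [Ga3+(aq)] = 0.374, i.e. 2.4 M.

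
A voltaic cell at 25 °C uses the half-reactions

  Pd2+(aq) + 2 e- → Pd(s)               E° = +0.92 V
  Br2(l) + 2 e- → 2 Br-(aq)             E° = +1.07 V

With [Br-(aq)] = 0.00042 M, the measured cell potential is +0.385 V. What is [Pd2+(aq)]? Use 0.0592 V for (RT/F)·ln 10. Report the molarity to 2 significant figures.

0.065 M

The Br₂/Br⁻ couple has the larger reduction potential, so it is the cathode: E°cell = +1.07 − (+0.92) = +0.15 V and n = 2.
Rearranging E = E° − (0.0592/n)·log Q gives log Q = 2(+0.15 − (+0.385))/0.0592 = −7.939.
Balancing electrons gives Br2(l) + Pd(s) → 2 Br-(aq) + Pd2+(aq); thus Q = [Br-(aq)]^2·[Pd2+(aq)].
Solving for the unknown gives log [Pd2+(aq)] = −1.185, so [Pd2+(aq)] ≈ 0.065 M.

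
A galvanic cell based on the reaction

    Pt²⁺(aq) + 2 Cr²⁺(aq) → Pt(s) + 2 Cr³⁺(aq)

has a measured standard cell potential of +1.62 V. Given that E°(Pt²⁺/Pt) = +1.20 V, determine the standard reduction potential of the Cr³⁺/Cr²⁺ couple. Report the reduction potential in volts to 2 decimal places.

In the reaction as written the Pt²⁺/Pt couple is reduced (cathode) and Cr³⁺/Cr²⁺ is oxidized (anode), so E°cell = E°(Pt²⁺/Pt) − E°(Cr³⁺/Cr²⁺).
E°(Cr³⁺/Cr²⁺) = E°(cathode) − E°cell = +1.20 − (+1.62) = −0.42 V.

−0.42 V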